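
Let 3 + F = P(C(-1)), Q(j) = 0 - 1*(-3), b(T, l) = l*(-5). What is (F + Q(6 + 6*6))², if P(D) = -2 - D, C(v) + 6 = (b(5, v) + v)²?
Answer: 144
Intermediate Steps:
b(T, l) = -5*l
Q(j) = 3 (Q(j) = 0 + 3 = 3)
C(v) = -6 + 16*v² (C(v) = -6 + (-5*v + v)² = -6 + (-4*v)² = -6 + 16*v²)
F = -15 (F = -3 + (-2 - (-6 + 16*(-1)²)) = -3 + (-2 - (-6 + 16*1)) = -3 + (-2 - (-6 + 16)) = -3 + (-2 - 1*10) = -3 + (-2 - 10) = -3 - 12 = -15)
(F + Q(6 + 6*6))² = (-15 + 3)² = (-12)² = 144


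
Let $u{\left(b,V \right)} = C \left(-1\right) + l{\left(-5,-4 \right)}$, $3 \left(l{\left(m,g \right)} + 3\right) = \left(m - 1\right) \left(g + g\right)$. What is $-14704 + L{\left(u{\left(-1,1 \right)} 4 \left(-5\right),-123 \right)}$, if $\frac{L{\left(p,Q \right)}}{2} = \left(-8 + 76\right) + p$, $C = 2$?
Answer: $-15008$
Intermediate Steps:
$l{\left(m,g \right)} = -3 + \frac{2 g \left(-1 + m\right)}{3}$ ($l{\left(m,g \right)} = -3 + \frac{\left(m - 1\right) \left(g + g\right)}{3} = -3 + \frac{\left(-1 + m\right) 2 g}{3} = -3 + \frac{2 g \left(-1 + m\right)}{3}$)
$u{\left(b,V \right)} = 11$ ($u{\left(b,V \right)} = 2 \left(-1\right) - \left(\frac{1}{3} - \frac{40}{3}\right) = -2 + \left(-3 + \frac{8}{3} + \frac{40}{3}\right) = -2 + 13 = 11$)
$L{\left(p,Q \right)} = 136 + 2 p$ ($L{\left(p,Q \right)} = 2 \left(\left(-8 + 76\right) + p\right) = 2 \left(68 + p\right) = 136 + 2 p$)
$-14704 + L{\left(u{\left(-1,1 \right)} 4 \left(-5\right),-123 \right)} = -14704 + \left(136 + 2 \cdot 11 \cdot 4 \left(-5\right)\right) = -14704 + \left(136 + 2 \cdot 44 \left(-5\right)\right) = -14704 + \left(136 + 2 \left(-220\right)\right) = -14704 + \left(136 - 440\right) = -14704 - 304 = -15008$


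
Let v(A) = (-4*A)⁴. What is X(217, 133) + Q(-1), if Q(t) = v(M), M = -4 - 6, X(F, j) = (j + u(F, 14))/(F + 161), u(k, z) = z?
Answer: 46080007/18 ≈ 2.5600e+6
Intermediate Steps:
X(F, j) = (14 + j)/(161 + F) (X(F, j) = (j + 14)/(F + 161) = (14 + j)/(161 + F))
M = -10
v(A) = 256*A⁴
Q(t) = 2560000 (Q(t) = 256*(-10)⁴ = 256*10000 = 2560000)
X(217, 133) + Q(-1) = (14 + 133)/(161 + 217) + 2560000 = 147/378 + 2560000 = (1/378)*147 + 2560000 = 7/18 + 2560000 = 46080007/18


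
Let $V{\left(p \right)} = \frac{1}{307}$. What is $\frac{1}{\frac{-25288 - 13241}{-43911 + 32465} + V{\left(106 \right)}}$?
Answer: $\frac{3513922}{11839849} \approx 0.29679$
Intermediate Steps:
$V{\left(p \right)} = \frac{1}{307}$
$\frac{1}{\frac{-25288 - 13241}{-43911 + 32465} + V{\left(106 \right)}} = \frac{1}{\frac{-25288 - 13241}{-43911 + 32465} + \frac{1}{307}} = \frac{1}{- \frac{38529}{-11446} + \frac{1}{307}} = \frac{1}{\left(-38529\right) \left(- \frac{1}{11446}\right) + \frac{1}{307}} = \frac{1}{\frac{38529}{11446} + \frac{1}{307}} = \frac{1}{\frac{11839849}{3513922}} = \frac{3513922}{11839849}$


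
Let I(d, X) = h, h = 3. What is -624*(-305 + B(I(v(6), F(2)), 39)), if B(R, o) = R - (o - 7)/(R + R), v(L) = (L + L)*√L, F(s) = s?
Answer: 191776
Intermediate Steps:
v(L) = 2*L^(3/2) (v(L) = (2*L)*√L = 2*L^(3/2))
I(d, X) = 3
B(R, o) = R - (-7 + o)/(2*R)
-624*(-305 + B(I(v(6), F(2)), 39)) = -624*(-305 + (½)*(7 - 1*39 + 2*3²)/3) = -624*(-305 + (½)*(⅓)*(7 - 39 + 2*9)) = -624*(-305 + (½)*(⅓)*(7 - 39 + 18)) = -624*(-305 + (½)*(⅓)*(-14)) = -624*(-305 - 7/3) = -624*(-922/3) = 191776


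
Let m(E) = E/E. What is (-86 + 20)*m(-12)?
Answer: -66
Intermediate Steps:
m(E) = 1
(-86 + 20)*m(-12) = (-86 + 20)*1 = -66*1 = -66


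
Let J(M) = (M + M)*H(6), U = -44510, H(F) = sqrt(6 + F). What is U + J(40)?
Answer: -44510 + 160*sqrt(3) ≈ -44233.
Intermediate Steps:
J(M) = 4*M*sqrt(3) (J(M) = (M + M)*sqrt(6 + 6) = (2*M)*sqrt(12) = (2*M)*(2*sqrt(3)) = 4*M*sqrt(3))
U + J(40) = -44510 + 4*40*sqrt(3) = -44510 + 160*sqrt(3)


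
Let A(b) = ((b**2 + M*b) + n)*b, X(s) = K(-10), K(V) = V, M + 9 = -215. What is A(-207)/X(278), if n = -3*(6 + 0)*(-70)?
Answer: 18728739/10 ≈ 1.8729e+6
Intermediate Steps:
M = -224 (M = -9 - 215 = -224)
n = 1260 (n = -3*6*(-70) = -18*(-70) = 1260)
X(s) = -10
A(b) = b*(1260 + b**2 - 224*b) (A(b) = ((b**2 - 224*b) + 1260)*b = (1260 + b**2 - 224*b)*b = b*(1260 + b**2 - 224*b))
A(-207)/X(278) = -207*(1260 + (-207)**2 - 224*(-207))/(-10) = -207*(1260 + 42849 + 46368)*(-1/10) = -207*90477*(-1/10) = -18728739*(-1/10) = 18728739/10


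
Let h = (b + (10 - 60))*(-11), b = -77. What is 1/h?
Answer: 1/1397 ≈ 0.00071582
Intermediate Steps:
h = 1397 (h = (-77 + (10 - 60))*(-11) = (-77 - 50)*(-11) = -127*(-11) = 1397)
1/h = 1/1397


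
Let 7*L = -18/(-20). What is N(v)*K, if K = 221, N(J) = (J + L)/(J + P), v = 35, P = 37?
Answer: 543439/5040 ≈ 107.83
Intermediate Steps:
L = 9/70 (L = (-18/(-20))/7 = (-18*(-1/20))/7 = (1/7)*(9/10) = 9/70 ≈ 0.12857)
N(J) = (9/70 + J)/(37 + J) (N(J) = (J + 9/70)/(J + 37) = (9/70 + J)/(37 + J))
N(v)*K = ((9/70 + 35)/(37 + 35))*221 = ((2459/70)/72)*221 = ((1/72)*(2459/70))*221 = (2459/5040)*221 = 543439/5040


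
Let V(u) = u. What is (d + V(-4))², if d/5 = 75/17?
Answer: 94249/289 ≈ 326.12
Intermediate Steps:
d = 375/17 (d = 5*(75/17) = 375/17 ≈ 22.059)
(d + V(-4))² = (375/17 - 4)² = (307/17)² = 94249/289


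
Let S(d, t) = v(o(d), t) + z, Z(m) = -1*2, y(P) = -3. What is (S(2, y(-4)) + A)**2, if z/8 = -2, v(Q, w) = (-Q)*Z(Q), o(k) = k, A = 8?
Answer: 16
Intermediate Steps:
Z(m) = -2
v(Q, w) = 2*Q (v(Q, w) = -Q*(-2) = 2*Q)
z = -16 (z = 8*(-2) = -16)
S(d, t) = -16 + 2*d (S(d, t) = 2*d - 16 = -16 + 2*d)
(S(2, y(-4)) + A)**2 = ((-16 + 2*2) + 8)**2 = ((-16 + 4) + 8)**2 = (-12 + 8)**2 = (-4)**2 = 16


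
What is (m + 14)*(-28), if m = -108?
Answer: 2632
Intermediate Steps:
(m + 14)*(-28) = (-108 + 14)*(-28) = -94*(-28) = 2632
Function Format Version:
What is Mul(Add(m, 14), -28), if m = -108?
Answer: 2632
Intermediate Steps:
Mul(Add(m, 14), -28) = Mul(Add(-108, 14), -28) = Mul(-94, -28) = 2632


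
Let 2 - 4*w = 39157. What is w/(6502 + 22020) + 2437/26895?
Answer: -775041269/3068396760 ≈ -0.25259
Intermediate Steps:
w = -39155/4 (w = ½ - ¼*39157 = ½ - 39157/4 = -39155/4 ≈ -9788.8)
w/(6502 + 22020) + 2437/26895 = -39155/(4*(6502 + 22020)) + 2437/26895 = -39155/4/28522 + 2437*(1/26895) = -39155/4*1/28522 + 2437/26895 = -39155/114088 + 2437/26895 = -775041269/3068396760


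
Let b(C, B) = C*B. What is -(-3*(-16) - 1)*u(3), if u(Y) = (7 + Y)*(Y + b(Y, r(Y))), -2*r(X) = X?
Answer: 705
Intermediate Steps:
r(X) = -X/2
b(C, B) = B*C
u(Y) = (7 + Y)*(Y - Y²/2) (u(Y) = (7 + Y)*(Y + (-Y/2)*Y) = (7 + Y)*(Y - Y²/2))
-(-3*(-16) - 1)*u(3) = -(-3*(-16) - 1)*(½)*3*(14 - 1*3² - 5*3) = -(48 - 1)*(½)*3*(14 - 1*9 - 15) = -47*(½)*3*(14 - 9 - 15) = -47*(½)*3*(-10) = -47*(-15) = -1*(-705) = 705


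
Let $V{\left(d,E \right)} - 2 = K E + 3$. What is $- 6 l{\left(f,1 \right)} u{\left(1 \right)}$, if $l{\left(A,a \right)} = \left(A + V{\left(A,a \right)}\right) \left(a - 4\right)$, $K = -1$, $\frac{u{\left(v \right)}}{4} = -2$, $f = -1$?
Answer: $-432$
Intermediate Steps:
$u{\left(v \right)} = -8$ ($u{\left(v \right)} = 4 \left(-2\right) = -8$)
$V{\left(d,E \right)} = 5 - E$ ($V{\left(d,E \right)} = 2 - \left(-3 + E\right) = 5 - E$)
$l{\left(A,a \right)} = \left(-4 + a\right) \left(5 + A - a\right)$ ($l{\left(A,a \right)} = \left(A - \left(-5 + a\right)\right) \left(a - 4\right) = \left(5 + A - a\right) \left(-4 + a\right) = \left(-4 + a\right) \left(5 + A - a\right)$)
$- 6 l{\left(f,1 \right)} u{\left(1 \right)} = - 6 \left(-20 - 1^{2} - -4 + 9 \cdot 1 - 1\right) \left(-8\right) = - 6 \left(-20 - 1 + 4 + 9 - 1\right) \left(-8\right) = \left(-6\right) \left(-9\right) \left(-8\right) = 54 \left(-8\right) = -432$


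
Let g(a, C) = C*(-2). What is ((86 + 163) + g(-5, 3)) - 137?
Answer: 106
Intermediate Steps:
g(a, C) = -2*C
((86 + 163) + g(-5, 3)) - 137 = ((86 + 163) - 2*3) - 137 = (249 - 6) - 137 = 243 - 137 = 106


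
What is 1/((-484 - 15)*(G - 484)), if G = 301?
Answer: 1/91317 ≈ 1.0951e-5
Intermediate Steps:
1/((-484 - 15)*(G - 484)) = 1/((-484 - 15)*(301 - 484)) = 1/(-499*(-183)) = 1/91317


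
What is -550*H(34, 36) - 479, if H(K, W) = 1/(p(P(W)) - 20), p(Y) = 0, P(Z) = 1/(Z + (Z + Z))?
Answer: -903/2 ≈ -451.50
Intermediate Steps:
P(Z) = 1/(3*Z) (P(Z) = 1/(Z + 2*Z) = 1/(3*Z))
H(K, W) = -1/20 (H(K, W) = 1/(0 - 20) = 1/(-20) = -1/20)
-550*H(34, 36) - 479 = -550*(-1/20) - 479 = 55/2 - 479 = -903/2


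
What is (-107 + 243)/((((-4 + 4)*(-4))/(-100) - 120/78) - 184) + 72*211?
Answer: 9160334/603 ≈ 15191.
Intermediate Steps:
(-107 + 243)/((((-4 + 4)*(-4))/(-100) - 120/78) - 184) + 72*211 = 136/(((0*(-4))*(-1/100) - 120*1/78) - 184) + 15192 = 136/((0*(-1/100) - 20/13) - 184) + 15192 = 136/((0 - 20/13) - 184) + 15192 = 136/(-20/13 - 184) + 15192 = 136/(-2412/13) + 15192 = 136*(-13/2412) + 15192 = -442/603 + 15192 = 9160334/603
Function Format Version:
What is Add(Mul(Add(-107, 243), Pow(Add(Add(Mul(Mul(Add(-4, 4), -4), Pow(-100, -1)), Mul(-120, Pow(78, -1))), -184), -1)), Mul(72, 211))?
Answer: Rational(9160334, 603) ≈ 15191.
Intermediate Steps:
Add(Mul(Add(-107, 243), Pow(Add(Add(Mul(Mul(Add(-4, 4), -4), Pow(-100, -1)), Mul(-120, Pow(78, -1))), -184), -1)), Mul(72, 211)) = Add(Mul(136, Pow(Add(Add(Mul(Mul(0, -4), Rational(-1, 100)), Mul(-120, Rational(1, 78))), -184), -1)), 15192) = Add(Mul(136, Pow(Add(Add(Mul(0, Rational(-1, 100)), Rational(-20, 13)), -184), -1)), 15192) = Add(Mul(136, Pow(Add(Add(0, Rational(-20, 13)), -184), -1)), 15192) = Add(Mul(136, Pow(Add(Rational(-20, 13), -184), -1)), 15192) = Add(Mul(136, Pow(Rational(-2412, 13), -1)), 15192) = Add(Mul(136, Rational(-13, 2412)), 15192) = Add(Rational(-442, 603), 15192) = Rational(9160334, 603)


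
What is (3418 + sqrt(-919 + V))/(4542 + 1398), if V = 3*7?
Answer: 1709/2970 + I*sqrt(898)/5940 ≈ 0.57542 + 0.0050449*I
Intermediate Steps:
V = 21
(3418 + sqrt(-919 + V))/(4542 + 1398) = (3418 + sqrt(-919 + 21))/(4542 + 1398) = (3418 + sqrt(-898))/5940 = (3418 + I*sqrt(898))*(1/5940) = 1709/2970 + I*sqrt(898)/5940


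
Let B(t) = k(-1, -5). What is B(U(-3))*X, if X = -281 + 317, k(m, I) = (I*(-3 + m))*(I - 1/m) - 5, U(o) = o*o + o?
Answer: -3060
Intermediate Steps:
U(o) = o + o² (U(o) = o² + o = o + o²)
k(m, I) = -5 + I*(-3 + m)*(I - 1/m) (k(m, I) = I*(-3 + m)*(I - 1/m) - 5 = -5 + I*(-3 + m)*(I - 1/m))
B(t) = -85 (B(t) = -5 - 1*(-5) - 3*(-5)² - 1*(-5)² + 3*(-5)/(-1) = -5 + 5 - 3*25 - 1*25 + 3*(-5)*(-1) = -5 + 5 - 75 - 25 + 15 = -85)
X = 36
B(U(-3))*X = -85*36 = -3060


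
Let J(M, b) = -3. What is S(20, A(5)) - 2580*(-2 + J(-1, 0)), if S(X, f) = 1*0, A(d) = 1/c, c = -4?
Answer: 12900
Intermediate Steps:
A(d) = -1/4 (A(d) = 1/(-4) = -1/4)
S(X, f) = 0
S(20, A(5)) - 2580*(-2 + J(-1, 0)) = 0 - 2580*(-2 - 3) = 0 - 2580*(-5) = 0 - 258*(-50) = 0 + 12900 = 12900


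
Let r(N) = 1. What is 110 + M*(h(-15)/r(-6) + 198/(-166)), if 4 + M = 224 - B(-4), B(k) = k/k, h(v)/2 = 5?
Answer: 169219/83 ≈ 2038.8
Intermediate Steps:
h(v) = 10 (h(v) = 2*5 = 10)
B(k) = 1
M = 219 (M = -4 + (224 - 1*1) = -4 + (224 - 1) = -4 + 223 = 219)
110 + M*(h(-15)/r(-6) + 198/(-166)) = 110 + 219*(10/1 + 198/(-166)) = 110 + 219*(10*1 + 198*(-1/166)) = 110 + 219*(10 - 99/83) = 110 + 219*(731/83) = 110 + 160089/83 = 169219/83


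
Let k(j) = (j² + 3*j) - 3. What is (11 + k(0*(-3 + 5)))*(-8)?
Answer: -64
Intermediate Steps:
k(j) = -3 + j² + 3*j
(11 + k(0*(-3 + 5)))*(-8) = (11 + (-3 + (0*(-3 + 5))² + 3*(0*(-3 + 5))))*(-8) = (11 + (-3 + (0*2)² + 3*(0*2)))*(-8) = (11 + (-3 + 0² + 3*0))*(-8) = (11 + (-3 + 0 + 0))*(-8) = (11 - 3)*(-8) = 8*(-8) = -64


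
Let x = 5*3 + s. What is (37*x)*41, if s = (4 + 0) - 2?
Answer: 25789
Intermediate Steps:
s = 2 (s = 4 - 2 = 2)
x = 17 (x = 5*3 + 2 = 15 + 2 = 17)
(37*x)*41 = (37*17)*41 = 629*41 = 25789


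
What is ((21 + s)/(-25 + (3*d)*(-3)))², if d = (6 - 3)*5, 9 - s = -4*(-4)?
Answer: 49/6400 ≈ 0.0076562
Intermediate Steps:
s = -7 (s = 9 - (-4)*(-4) = 9 - 1*16 = 9 - 16 = -7)
d = 15 (d = 3*5 = 15)
((21 + s)/(-25 + (3*d)*(-3)))² = ((21 - 7)/(-25 + (3*15)*(-3)))² = (14/(-25 + 45*(-3)))² = (14/(-25 - 135))² = (14/(-160))² = (14*(-1/160))² = (-7/80)² = 49/6400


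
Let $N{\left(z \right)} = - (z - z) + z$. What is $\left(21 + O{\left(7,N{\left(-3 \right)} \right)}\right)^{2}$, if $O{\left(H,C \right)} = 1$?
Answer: $484$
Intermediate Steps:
$N{\left(z \right)} = z$ ($N{\left(z \right)} = \left(-1\right) 0 + z = 0 + z = z$)
$\left(21 + O{\left(7,N{\left(-3 \right)} \right)}\right)^{2} = \left(21 + 1\right)^{2} = 22^{2} = 484$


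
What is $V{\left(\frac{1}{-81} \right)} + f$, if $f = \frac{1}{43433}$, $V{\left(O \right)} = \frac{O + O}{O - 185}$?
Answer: $\frac{50926}{325443469} \approx 0.00015648$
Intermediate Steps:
$V{\left(O \right)} = \frac{2 O}{-185 + O}$
$f = \frac{1}{43433} \approx 2.3024 \cdot 10^{-5}$
$V{\left(\frac{1}{-81} \right)} + f = \frac{2}{\left(-81\right) \left(-185 + \frac{1}{-81}\right)} + \frac{1}{43433} = 2 \left(- \frac{1}{81}\right) \frac{1}{-185 - \frac{1}{81}} + \frac{1}{43433} = 2 \left(- \frac{1}{81}\right) \frac{1}{- \frac{14986}{81}} + \frac{1}{43433} = 2 \left(- \frac{1}{81}\right) \left(- \frac{81}{14986}\right) + \frac{1}{43433} = \frac{1}{7493} + \frac{1}{43433} = \frac{50926}{325443469}$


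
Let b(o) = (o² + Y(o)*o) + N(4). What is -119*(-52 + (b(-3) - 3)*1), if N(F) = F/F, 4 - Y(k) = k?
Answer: 7854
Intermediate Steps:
Y(k) = 4 - k
N(F) = 1
b(o) = 1 + o² + o*(4 - o) (b(o) = (o² + (4 - o)*o) + 1 = (o² + o*(4 - o)) + 1 = 1 + o² + o*(4 - o))
-119*(-52 + (b(-3) - 3)*1) = -119*(-52 + ((1 + 4*(-3)) - 3)*1) = -119*(-52 + ((1 - 12) - 3)*1) = -119*(-52 + (-11 - 3)*1) = -119*(-52 - 14*1) = -119*(-52 - 14) = -119*(-66) = 7854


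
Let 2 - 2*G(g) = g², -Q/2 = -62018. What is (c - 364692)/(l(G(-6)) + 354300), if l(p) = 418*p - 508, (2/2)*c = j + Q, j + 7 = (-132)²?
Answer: -74413/115562 ≈ -0.64392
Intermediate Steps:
Q = 124036 (Q = -2*(-62018) = 124036)
j = 17417 (j = -7 + (-132)² = -7 + 17424 = 17417)
G(g) = 1 - g²/2
c = 141453 (c = 17417 + 124036 = 141453)
l(p) = -508 + 418*p
(c - 364692)/(l(G(-6)) + 354300) = (141453 - 364692)/((-508 + 418*(1 - ½*(-6)²)) + 354300) = -223239/((-508 + 418*(1 - ½*36)) + 354300) = -223239/((-508 + 418*(1 - 18)) + 354300) = -223239/((-508 + 418*(-17)) + 354300) = -223239/((-508 - 7106) + 354300) = -223239/(-7614 + 354300) = -223239/346686 = -223239*1/346686 = -74413/115562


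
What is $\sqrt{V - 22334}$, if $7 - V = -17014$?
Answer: $i \sqrt{5313} \approx 72.89 i$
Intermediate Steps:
$V = 17021$ ($V = 7 - -17014 = 7 + 17014 = 17021$)
$\sqrt{V - 22334} = \sqrt{17021 - 22334} = \sqrt{-5313} = i \sqrt{5313}$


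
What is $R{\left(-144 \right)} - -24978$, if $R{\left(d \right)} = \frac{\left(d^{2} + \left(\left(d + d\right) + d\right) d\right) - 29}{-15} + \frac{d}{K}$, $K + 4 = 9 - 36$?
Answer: $\frac{1809313}{93} \approx 19455.0$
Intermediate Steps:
$K = -31$ ($K = -4 + \left(9 - 36\right) = -4 - 27 = -31$)
$R{\left(d \right)} = \frac{29}{15} - \frac{4 d^{2}}{15} - \frac{d}{31}$ ($R{\left(d \right)} = \frac{\left(d^{2} + \left(\left(d + d\right) + d\right) d\right) - 29}{-15} + \frac{d}{-31} = \left(\left(d^{2} + \left(2 d + d\right) d\right) - 29\right) \left(- \frac{1}{15}\right) + d \left(- \frac{1}{31}\right) = \left(\left(d^{2} + 3 d d\right) - 29\right) \left(- \frac{1}{15}\right) - \frac{d}{31} = \left(\left(d^{2} + 3 d^{2}\right) - 29\right) \left(- \frac{1}{15}\right) - \frac{d}{31} = \left(4 d^{2} - 29\right) \left(- \frac{1}{15}\right) - \frac{d}{31} = \left(-29 + 4 d^{2}\right) \left(- \frac{1}{15}\right) - \frac{d}{31} = \left(\frac{29}{15} - \frac{4 d^{2}}{15}\right) - \frac{d}{31} = \frac{29}{15} - \frac{4 d^{2}}{15} - \frac{d}{31}$)
$R{\left(-144 \right)} - -24978 = \left(\frac{29}{15} - \frac{4 \left(-144\right)^{2}}{15} - - \frac{144}{31}\right) - -24978 = \left(\frac{29}{15} - \frac{27648}{5} + \frac{144}{31}\right) + 24978 = - \frac{513641}{93} + 24978 = \frac{1809313}{93}$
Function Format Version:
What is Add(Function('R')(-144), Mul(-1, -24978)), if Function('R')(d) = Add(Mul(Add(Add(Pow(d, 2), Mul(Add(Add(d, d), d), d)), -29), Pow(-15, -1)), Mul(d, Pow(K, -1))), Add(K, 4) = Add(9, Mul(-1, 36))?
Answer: Rational(1809313, 93) ≈ 19455.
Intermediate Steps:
K = -31 (K = Add(-4, Add(9, Mul(-1, 36))) = Add(-4, Add(9, -36)) = Add(-4, -27) = -31)
Function('R')(d) = Add(Rational(29, 15), Mul(Rational(-4, 15), Pow(d, 2)), Mul(Rational(-1, 31), d)) (Function('R')(d) = Add(Mul(Add(Add(Pow(d, 2), Mul(Add(Add(d, d), d), d)), -29), Pow(-15, -1)), Mul(d, Pow(-31, -1))) = Add(Mul(Add(Add(Pow(d, 2), Mul(Add(Mul(2, d), d), d)), -29), Rational(-1, 15)), Mul(d, Rational(-1, 31))) = Add(Mul(Add(Add(Pow(d, 2), Mul(Mul(3, d), d)), -29), Rational(-1, 15)), Mul(Rational(-1, 31), d)) = Add(Mul(Add(Add(Pow(d, 2), Mul(3, Pow(d, 2))), -29), Rational(-1, 15)), Mul(Rational(-1, 31), d)) = Add(Mul(Add(Mul(4, Pow(d, 2)), -29), Rational(-1, 15)), Mul(Rational(-1, 31), d)) = Add(Mul(Add(-29, Mul(4, Pow(d, 2))), Rational(-1, 15)), Mul(Rational(-1, 31), d)) = Add(Add(Rational(29, 15), Mul(Rational(-4, 15), Pow(d, 2))), Mul(Rational(-1, 31), d)) = Add(Rational(29, 15), Mul(Rational(-4, 15), Pow(d, 2)), Mul(Rational(-1, 31), d)))
Add(Function('R')(-144), Mul(-1, -24978)) = Add(Add(Rational(29, 15), Mul(Rational(-4, 15), Pow(-144, 2)), Mul(Rational(-1, 31), -144)), Mul(-1, -24978)) = Add(Add(Rational(29, 15), Mul(Rational(-4, 15), 20736), Rational(144, 31)), 24978) = Add(Add(Rational(29, 15), Rational(-27648, 5), Rational(144, 31)), 24978) = Add(Rational(-513641, 93), 24978) = Rational(1809313, 93)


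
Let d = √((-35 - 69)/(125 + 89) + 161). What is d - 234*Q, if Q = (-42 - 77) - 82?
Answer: 47034 + 5*√73509/107 ≈ 47047.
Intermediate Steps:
d = 5*√73509/107 (d = √(-104/214 + 161) = √(-104*1/214 + 161) = √(-52/107 + 161) = √(17175/107) = 5*√73509/107 ≈ 12.669)
Q = -201 (Q = -119 - 82 = -201)
d - 234*Q = 5*√73509/107 - 234*(-201) = 5*√73509/107 + 47034 = 47034 + 5*√73509/107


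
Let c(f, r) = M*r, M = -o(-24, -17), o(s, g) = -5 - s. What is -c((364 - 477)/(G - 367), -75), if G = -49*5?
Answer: -1425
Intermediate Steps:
G = -245
M = -19 (M = -(-5 - 1*(-24)) = -(-5 + 24) = -1*19 = -19)
c(f, r) = -19*r
-c((364 - 477)/(G - 367), -75) = -(-19)*(-75) = -1*1425 = -1425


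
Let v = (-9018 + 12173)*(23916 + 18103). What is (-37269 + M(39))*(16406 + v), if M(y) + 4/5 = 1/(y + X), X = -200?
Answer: -3977881424454094/805 ≈ -4.9415e+12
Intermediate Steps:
v = 132569945 (v = 3155*42019 = 132569945)
M(y) = -⅘ + 1/(-200 + y) (M(y) = -⅘ + 1/(y - 200) = -⅘ + 1/(-200 + y))
(-37269 + M(39))*(16406 + v) = (-37269 + (805 - 4*39)/(5*(-200 + 39)))*(16406 + 132569945) = (-37269 + (⅕)*(805 - 156)/(-161))*132586351 = (-37269 + (⅕)*(-1/161)*649)*132586351 = (-37269 - 649/805)*132586351 = -30002194/805*132586351 = -3977881424454094/805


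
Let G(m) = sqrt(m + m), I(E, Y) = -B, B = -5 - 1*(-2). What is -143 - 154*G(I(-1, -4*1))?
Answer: -143 - 154*sqrt(6) ≈ -520.22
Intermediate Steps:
B = -3 (B = -5 + 2 = -3)
I(E, Y) = 3 (I(E, Y) = -1*(-3) = 3)
G(m) = sqrt(2)*sqrt(m) (G(m) = sqrt(2*m) = sqrt(2)*sqrt(m))
-143 - 154*G(I(-1, -4*1)) = -143 - 154*sqrt(2)*sqrt(3) = -143 - 154*sqrt(6)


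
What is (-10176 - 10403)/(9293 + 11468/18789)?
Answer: -386658831/174617645 ≈ -2.2143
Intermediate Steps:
(-10176 - 10403)/(9293 + 11468/18789) = -20579/(9293 + 11468*(1/18789)) = -20579/(9293 + 11468/18789) = -20579/174617645/18789 = -20579*18789/174617645 = -386658831/174617645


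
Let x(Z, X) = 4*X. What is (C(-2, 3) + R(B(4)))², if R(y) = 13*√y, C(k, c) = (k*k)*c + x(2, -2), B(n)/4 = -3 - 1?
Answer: -2688 + 416*I ≈ -2688.0 + 416.0*I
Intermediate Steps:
B(n) = -16 (B(n) = 4*(-3 - 1) = 4*(-4) = -16)
C(k, c) = -8 + c*k² (C(k, c) = (k*k)*c + 4*(-2) = k²*c - 8 = c*k² - 8 = -8 + c*k²)
(C(-2, 3) + R(B(4)))² = ((-8 + 3*(-2)²) + 13*√(-16))² = ((-8 + 3*4) + 13*(4*I))² = ((-8 + 12) + 52*I)² = (4 + 52*I)²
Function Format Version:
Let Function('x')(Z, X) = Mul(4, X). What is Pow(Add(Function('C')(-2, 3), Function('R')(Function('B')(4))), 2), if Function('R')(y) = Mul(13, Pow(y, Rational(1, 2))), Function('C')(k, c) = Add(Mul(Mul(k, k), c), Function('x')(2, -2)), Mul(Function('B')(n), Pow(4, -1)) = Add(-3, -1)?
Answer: Add(-2688, Mul(416, I)) ≈ Add(-2688.0, Mul(416.00, I))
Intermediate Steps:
Function('B')(n) = -16 (Function('B')(n) = Mul(4, Add(-3, -1)) = Mul(4, -4) = -16)
Function('C')(k, c) = Add(-8, Mul(c, Pow(k, 2))) (Function('C')(k, c) = Add(Mul(Mul(k, k), c), Mul(4, -2)) = Add(Mul(Pow(k, 2), c), -8) = Add(Mul(c, Pow(k, 2)), -8) = Add(-8, Mul(c, Pow(k, 2))))
Pow(Add(Function('C')(-2, 3), Function('R')(Function('B')(4))), 2) = Pow(Add(Add(-8, Mul(3, Pow(-2, 2))), Mul(13, Pow(-16, Rational(1, 2)))), 2) = Pow(Add(Add(-8, Mul(3, 4)), Mul(13, Mul(4, I))), 2) = Pow(Add(Add(-8, 12), Mul(52, I)), 2) = Pow(Add(4, Mul(52, I)), 2)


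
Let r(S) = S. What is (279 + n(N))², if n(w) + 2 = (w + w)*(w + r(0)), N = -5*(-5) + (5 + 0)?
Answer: 4313929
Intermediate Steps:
N = 30 (N = 25 + 5 = 30)
n(w) = -2 + 2*w² (n(w) = -2 + (w + w)*(w + 0) = -2 + (2*w)*w = -2 + 2*w²)
(279 + n(N))² = (279 + (-2 + 2*30²))² = (279 + (-2 + 2*900))² = (279 + (-2 + 1800))² = (279 + 1798)² = 2077² = 4313929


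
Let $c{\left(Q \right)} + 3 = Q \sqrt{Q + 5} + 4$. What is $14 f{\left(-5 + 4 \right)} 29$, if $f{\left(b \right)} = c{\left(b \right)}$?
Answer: $-406$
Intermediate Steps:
$c{\left(Q \right)} = 1 + Q \sqrt{5 + Q}$ ($c{\left(Q \right)} = -3 + \left(Q \sqrt{Q + 5} + 4\right) = -3 + \left(Q \sqrt{5 + Q} + 4\right) = -3 + \left(4 + Q \sqrt{5 + Q}\right) = 1 + Q \sqrt{5 + Q}$)
$f{\left(b \right)} = 1 + b \sqrt{5 + b}$
$14 f{\left(-5 + 4 \right)} 29 = 14 \left(1 + \left(-5 + 4\right) \sqrt{5 + \left(-5 + 4\right)}\right) 29 = 14 \left(1 - \sqrt{5 - 1}\right) 29 = 14 \left(1 - \sqrt{4}\right) 29 = 14 \left(1 - 2\right) 29 = 14 \left(-1\right) 29 = \left(-14\right) 29 = -406$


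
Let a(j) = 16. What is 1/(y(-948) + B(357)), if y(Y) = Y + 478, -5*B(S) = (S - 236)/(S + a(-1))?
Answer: -1865/876671 ≈ -0.0021274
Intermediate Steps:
B(S) = -(-236 + S)/(5*(16 + S)) (B(S) = -(S - 236)/(5*(S + 16)) = -(-236 + S)/(5*(16 + S)))
y(Y) = 478 + Y
1/(y(-948) + B(357)) = 1/((478 - 948) + (236 - 1*357)/(5*(16 + 357))) = 1/(-470 + (1/5)*(236 - 357)/373) = 1/(-470 + (1/5)*(1/373)*(-121)) = 1/(-470 - 121/1865) = 1/(-876671/1865) = -1865/876671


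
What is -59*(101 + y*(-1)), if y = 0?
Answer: -5959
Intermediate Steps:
-59*(101 + y*(-1)) = -59*(101 + 0*(-1)) = -59*(101 + 0) = -59*101 = -5959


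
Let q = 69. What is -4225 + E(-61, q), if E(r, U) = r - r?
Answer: -4225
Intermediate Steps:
E(r, U) = 0
-4225 + E(-61, q) = -4225 + 0 = -4225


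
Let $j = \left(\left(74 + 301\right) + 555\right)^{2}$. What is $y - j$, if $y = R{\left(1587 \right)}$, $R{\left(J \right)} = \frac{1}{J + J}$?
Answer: $- \frac{2745192599}{3174} \approx -8.649 \cdot 10^{5}$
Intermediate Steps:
$R{\left(J \right)} = \frac{1}{2 J}$
$y = \frac{1}{3174}$ ($y = \frac{1}{2 \cdot 1587} = \frac{1}{2} \cdot \frac{1}{1587} = \frac{1}{3174} \approx 0.00031506$)
$j = 864900$ ($j = \left(375 + 555\right)^{2} = 930^{2} = 864900$)
$y - j = \frac{1}{3174} - 864900 = - \frac{2745192599}{3174}$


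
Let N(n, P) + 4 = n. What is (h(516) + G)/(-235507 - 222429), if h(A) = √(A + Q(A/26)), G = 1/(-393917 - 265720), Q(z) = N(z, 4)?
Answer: 1/302071529232 - √89882/5953168 ≈ -5.0360e-5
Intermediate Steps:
N(n, P) = -4 + n
Q(z) = -4 + z
G = -1/659637 (G = 1/(-659637) = -1/659637 ≈ -1.5160e-6)
h(A) = √(-4 + 27*A/26) (h(A) = √(A + (-4 + A/26)) = √(-4 + 27*A/26))
(h(516) + G)/(-235507 - 222429) = (√(-2704 + 702*516)/26 - 1/659637)/(-235507 - 222429) = (√(-2704 + 362232)/26 - 1/659637)/(-457936) = (√359528/26 - 1/659637)*(-1/457936) = ((2*√89882)/26 - 1/659637)*(-1/457936) = (√89882/13 - 1/659637)*(-1/457936) = (-1/659637 + √89882/13)*(-1/457936) = 1/302071529232 - √89882/5953168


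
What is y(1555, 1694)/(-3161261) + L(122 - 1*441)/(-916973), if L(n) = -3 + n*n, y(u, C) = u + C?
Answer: -324662842115/2898790982953 ≈ -0.11200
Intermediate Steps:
y(u, C) = C + u
L(n) = -3 + n²
y(1555, 1694)/(-3161261) + L(122 - 1*441)/(-916973) = (1694 + 1555)/(-3161261) + (-3 + (122 - 1*441)²)/(-916973) = 3249*(-1/3161261) + (-3 + (122 - 441)²)*(-1/916973) = -3249/3161261 + (-3 + (-319)²)*(-1/916973) = -3249/3161261 + (-3 + 101761)*(-1/916973) = -3249/3161261 + 101758*(-1/916973) = -3249/3161261 - 101758/916973 = -324662842115/2898790982953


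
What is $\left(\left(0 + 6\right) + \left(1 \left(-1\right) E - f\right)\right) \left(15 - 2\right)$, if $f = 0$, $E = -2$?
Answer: $104$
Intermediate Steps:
$\left(\left(0 + 6\right) + \left(1 \left(-1\right) E - f\right)\right) \left(15 - 2\right) = \left(\left(0 + 6\right) + \left(1 \left(-1\right) \left(-2\right) - 0\right)\right) \left(15 - 2\right) = \left(6 + \left(\left(-1\right) \left(-2\right) + 0\right)\right) 13 = \left(6 + \left(2 + 0\right)\right) 13 = \left(6 + 2\right) 13 = 8 \cdot 13 = 104$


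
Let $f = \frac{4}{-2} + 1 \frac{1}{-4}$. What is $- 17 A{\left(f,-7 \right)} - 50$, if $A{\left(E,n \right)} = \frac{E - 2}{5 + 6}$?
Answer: $- \frac{1911}{44} \approx -43.432$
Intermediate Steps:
$f = - \frac{9}{4}$ ($f = 4 \left(- \frac{1}{2}\right) + 1 \left(- \frac{1}{4}\right) = -2 - \frac{1}{4} = - \frac{9}{4} \approx -2.25$)
$A{\left(E,n \right)} = - \frac{2}{11} + \frac{E}{11}$ ($A{\left(E,n \right)} = \frac{-2 + E}{11} = \left(-2 + E\right) \frac{1}{11} = - \frac{2}{11} + \frac{E}{11}$)
$- 17 A{\left(f,-7 \right)} - 50 = - 17 \left(- \frac{2}{11} + \frac{1}{11} \left(- \frac{9}{4}\right)\right) - 50 = - 17 \left(- \frac{2}{11} - \frac{9}{44}\right) - 50 = \left(-17\right) \left(- \frac{17}{44}\right) - 50 = \frac{289}{44} - 50 = - \frac{1911}{44}$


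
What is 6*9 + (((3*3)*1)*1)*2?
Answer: 72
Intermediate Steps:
6*9 + (((3*3)*1)*1)*2 = 54 + ((9*1)*1)*2 = 54 + (9*1)*2 = 54 + 9*2 = 54 + 18 = 72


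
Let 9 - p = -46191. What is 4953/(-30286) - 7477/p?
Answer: -227638511/699606600 ≈ -0.32538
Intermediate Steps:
p = 46200 (p = 9 - 1*(-46191) = 9 + 46191 = 46200)
4953/(-30286) - 7477/p = 4953/(-30286) - 7477/46200 = 4953*(-1/30286) - 7477*1/46200 = -4953/30286 - 7477/46200 = -227638511/699606600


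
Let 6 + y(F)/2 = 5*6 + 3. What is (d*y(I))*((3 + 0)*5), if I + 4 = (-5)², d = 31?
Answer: 25110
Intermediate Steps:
I = 21 (I = -4 + (-5)² = -4 + 25 = 21)
y(F) = 54 (y(F) = -12 + 2*(5*6 + 3) = -12 + 2*(30 + 3) = -12 + 2*33 = -12 + 66 = 54)
(d*y(I))*((3 + 0)*5) = (31*54)*((3 + 0)*5) = 1674*(3*5) = 1674*15 = 25110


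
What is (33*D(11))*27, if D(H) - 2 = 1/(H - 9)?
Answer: 4455/2 ≈ 2227.5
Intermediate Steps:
D(H) = 2 + 1/(-9 + H) (D(H) = 2 + 1/(H - 9) = 2 + 1/(-9 + H))
(33*D(11))*27 = (33*((-17 + 2*11)/(-9 + 11)))*27 = (33*((-17 + 22)/2))*27 = (33*((½)*5))*27 = (33*(5/2))*27 = (165/2)*27 = 4455/2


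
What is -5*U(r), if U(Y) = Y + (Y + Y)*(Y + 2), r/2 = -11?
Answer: -4290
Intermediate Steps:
r = -22 (r = 2*(-11) = -22)
U(Y) = Y + 2*Y*(2 + Y) (U(Y) = Y + (2*Y)*(2 + Y) = Y + 2*Y*(2 + Y))
-5*U(r) = -(-110)*(5 + 2*(-22)) = -(-110)*(5 - 44) = -(-110)*(-39) = -5*858 = -4290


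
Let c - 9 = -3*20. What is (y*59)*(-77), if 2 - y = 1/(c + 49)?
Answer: -22715/2 ≈ -11358.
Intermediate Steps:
c = -51 (c = 9 - 3*20 = 9 - 60 = -51)
y = 5/2 (y = 2 - 1/(-51 + 49) = 2 - 1/(-2) = 2 - 1*(-½) = 2 + ½ = 5/2 ≈ 2.5000)
(y*59)*(-77) = ((5/2)*59)*(-77) = (295/2)*(-77) = -22715/2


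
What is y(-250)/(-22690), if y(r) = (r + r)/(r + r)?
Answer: -1/22690 ≈ -4.4072e-5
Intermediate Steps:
y(r) = 1 (y(r) = (2*r)/((2*r)) = (2*r)*(1/(2*r)) = 1)
y(-250)/(-22690) = 1/(-22690) = 1*(-1/22690) = -1/22690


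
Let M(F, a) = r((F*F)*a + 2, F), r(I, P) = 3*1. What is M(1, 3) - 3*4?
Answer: -9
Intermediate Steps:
r(I, P) = 3
M(F, a) = 3
M(1, 3) - 3*4 = 3 - 3*4 = 3 - 12 = -9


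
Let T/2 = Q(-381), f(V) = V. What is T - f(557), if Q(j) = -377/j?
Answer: -211463/381 ≈ -555.02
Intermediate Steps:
T = 754/381 (T = 2*(-377/(-381)) = 2*(-377*(-1/381)) = 2*(377/381) = 754/381 ≈ 1.9790)
T - f(557) = 754/381 - 1*557 = 754/381 - 557 = -211463/381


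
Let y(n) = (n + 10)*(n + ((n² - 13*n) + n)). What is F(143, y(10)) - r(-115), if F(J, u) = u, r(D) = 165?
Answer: -365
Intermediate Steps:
y(n) = (10 + n)*(n² - 11*n) (y(n) = (10 + n)*(n + (n² - 12*n)) = (10 + n)*(n² - 11*n))
F(143, y(10)) - r(-115) = 10*(-110 + 10² - 1*10) - 1*165 = 10*(-110 + 100 - 10) - 165 = 10*(-20) - 165 = -200 - 165 = -365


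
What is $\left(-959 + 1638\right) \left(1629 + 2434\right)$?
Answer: $2758777$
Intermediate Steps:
$\left(-959 + 1638\right) \left(1629 + 2434\right) = 679 \cdot 4063 = 2758777$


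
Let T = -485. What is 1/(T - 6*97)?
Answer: -1/1067 ≈ -0.00093721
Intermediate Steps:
1/(T - 6*97) = 1/(-485 - 6*97) = 1/(-485 - 582) = 1/(-1067) = -1/1067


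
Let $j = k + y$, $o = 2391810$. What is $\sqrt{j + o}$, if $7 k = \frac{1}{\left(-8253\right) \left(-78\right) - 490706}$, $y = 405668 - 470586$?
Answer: $\frac{3 \sqrt{74167153324586063}}{535598} \approx 1525.4$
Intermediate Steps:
$y = -64918$ ($y = 405668 - 470586 = -64918$)
$k = \frac{1}{1071196}$ ($k = \frac{1}{7 \left(\left(-8253\right) \left(-78\right) - 490706\right)} = \frac{1}{7 \left(643734 - 490706\right)} = \frac{1}{7 \cdot 153028} = \frac{1}{7} \cdot \frac{1}{153028} = \frac{1}{1071196} \approx 9.3354 \cdot 10^{-7}$)
$j = - \frac{69539901927}{1071196}$ ($j = \frac{1}{1071196} - 64918 = - \frac{69539901927}{1071196} \approx -64918.0$)
$\sqrt{j + o} = \sqrt{- \frac{69539901927}{1071196} + 2391810} = \sqrt{\frac{2492557402833}{1071196}} = \frac{3 \sqrt{74167153324586063}}{535598}$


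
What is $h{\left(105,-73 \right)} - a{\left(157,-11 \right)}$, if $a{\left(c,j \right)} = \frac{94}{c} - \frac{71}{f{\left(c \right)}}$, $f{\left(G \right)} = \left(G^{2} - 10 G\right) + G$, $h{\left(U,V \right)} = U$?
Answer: $\frac{2425939}{23236} \approx 104.4$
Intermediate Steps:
$f{\left(G \right)} = G^{2} - 9 G$
$a{\left(c,j \right)} = \frac{94}{c} - \frac{71}{c \left(-9 + c\right)}$
$h{\left(105,-73 \right)} - a{\left(157,-11 \right)} = 105 - \frac{-917 + 94 \cdot 157}{157 \left(-9 + 157\right)} = 105 - \frac{-917 + 14758}{157 \cdot 148} = 105 - \frac{1}{157} \cdot \frac{1}{148} \cdot 13841 = 105 - \frac{13841}{23236} = \frac{2425939}{23236}$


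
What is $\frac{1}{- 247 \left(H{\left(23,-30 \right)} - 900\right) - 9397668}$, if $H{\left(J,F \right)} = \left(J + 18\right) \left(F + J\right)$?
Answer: $- \frac{1}{9104479} \approx -1.0984 \cdot 10^{-7}$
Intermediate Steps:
$H{\left(J,F \right)} = \left(18 + J\right) \left(F + J\right)$
$\frac{1}{- 247 \left(H{\left(23,-30 \right)} - 900\right) - 9397668} = \frac{1}{- 247 \left(\left(23^{2} + 18 \left(-30\right) + 18 \cdot 23 - 690\right) - 900\right) - 9397668} = \frac{1}{- 247 \left(\left(529 - 540 + 414 - 690\right) - 900\right) - 9397668} = \frac{1}{- 247 \left(-287 - 900\right) - 9397668} = \frac{1}{\left(-247\right) \left(-1187\right) - 9397668} = \frac{1}{293189 - 9397668} = \frac{1}{-9104479} = - \frac{1}{9104479}$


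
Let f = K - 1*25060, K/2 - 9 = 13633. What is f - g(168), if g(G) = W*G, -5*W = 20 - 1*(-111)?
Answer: 33128/5 ≈ 6625.6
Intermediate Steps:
K = 27284 (K = 18 + 2*13633 = 18 + 27266 = 27284)
W = -131/5 (W = -(20 - 1*(-111))/5 = -(20 + 111)/5 = -1/5*131 = -131/5 ≈ -26.200)
f = 2224 (f = 27284 - 1*25060 = 27284 - 25060 = 2224)
g(G) = -131*G/5
f - g(168) = 2224 - (-131)*168/5 = 2224 - 1*(-22008/5) = 2224 + 22008/5 = 33128/5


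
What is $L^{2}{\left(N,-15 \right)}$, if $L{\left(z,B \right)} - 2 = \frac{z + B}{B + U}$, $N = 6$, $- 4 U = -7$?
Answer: $\frac{20164}{2809} \approx 7.1784$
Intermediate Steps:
$U = \frac{7}{4}$ ($U = \left(- \frac{1}{4}\right) \left(-7\right) = \frac{7}{4} \approx 1.75$)
$L{\left(z,B \right)} = 2 + \frac{B + z}{\frac{7}{4} + B}$ ($L{\left(z,B \right)} = 2 + \frac{z + B}{B + \frac{7}{4}} = 2 + \frac{B + z}{\frac{7}{4} + B}$)
$L^{2}{\left(N,-15 \right)} = \left(\frac{2 \left(7 + 2 \cdot 6 + 6 \left(-15\right)\right)}{7 + 4 \left(-15\right)}\right)^{2} = \left(\frac{2 \left(7 + 12 - 90\right)}{7 - 60}\right)^{2} = \left(2 \frac{1}{-53} \left(-71\right)\right)^{2} = \left(2 \left(- \frac{1}{53}\right) \left(-71\right)\right)^{2} = \left(\frac{142}{53}\right)^{2} = \frac{20164}{2809}$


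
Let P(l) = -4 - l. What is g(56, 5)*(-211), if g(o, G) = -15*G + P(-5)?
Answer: 15614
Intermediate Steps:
g(o, G) = 1 - 15*G (g(o, G) = -15*G + (-4 - 1*(-5)) = -15*G + (-4 + 5) = -15*G + 1 = 1 - 15*G)
g(56, 5)*(-211) = (1 - 15*5)*(-211) = (1 - 75)*(-211) = -74*(-211) = 15614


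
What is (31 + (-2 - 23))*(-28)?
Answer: -168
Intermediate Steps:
(31 + (-2 - 23))*(-28) = (31 - 25)*(-28) = 6*(-28) = -168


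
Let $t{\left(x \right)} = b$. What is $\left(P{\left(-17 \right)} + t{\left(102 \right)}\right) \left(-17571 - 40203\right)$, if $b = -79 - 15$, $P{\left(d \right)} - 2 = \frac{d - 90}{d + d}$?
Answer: $\frac{87267627}{17} \approx 5.1334 \cdot 10^{6}$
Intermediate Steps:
$P{\left(d \right)} = 2 + \frac{-90 + d}{2 d}$ ($P{\left(d \right)} = 2 + \frac{d - 90}{d + d} = 2 + \frac{-90 + d}{2 d}$)
$b = -94$
$t{\left(x \right)} = -94$
$\left(P{\left(-17 \right)} + t{\left(102 \right)}\right) \left(-17571 - 40203\right) = \left(\left(\frac{5}{2} - \frac{45}{-17}\right) - 94\right) \left(-17571 - 40203\right) = \left(\left(\frac{5}{2} - - \frac{45}{17}\right) - 94\right) \left(-57774\right) = \left(\left(\frac{5}{2} + \frac{45}{17}\right) - 94\right) \left(-57774\right) = \left(\frac{175}{34} - 94\right) \left(-57774\right) = \left(- \frac{3021}{34}\right) \left(-57774\right) = \frac{87267627}{17}$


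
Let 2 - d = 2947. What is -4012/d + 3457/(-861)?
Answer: -6726533/2535645 ≈ -2.6528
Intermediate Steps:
d = -2945 (d = 2 - 1*2947 = 2 - 2947 = -2945)
-4012/d + 3457/(-861) = -4012/(-2945) + 3457/(-861) = -4012*(-1/2945) + 3457*(-1/861) = 4012/2945 - 3457/861 = -6726533/2535645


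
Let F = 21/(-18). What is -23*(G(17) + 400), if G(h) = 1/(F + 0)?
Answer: -64262/7 ≈ -9180.3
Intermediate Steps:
F = -7/6 (F = 21*(-1/18) = -7/6 ≈ -1.1667)
G(h) = -6/7 (G(h) = 1/(-7/6 + 0) = 1/(-7/6) = -6/7)
-23*(G(17) + 400) = -23*(-6/7 + 400) = -23*2794/7 = -64262/7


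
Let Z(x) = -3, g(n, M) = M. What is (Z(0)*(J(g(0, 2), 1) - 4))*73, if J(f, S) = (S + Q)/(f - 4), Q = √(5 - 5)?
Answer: 1971/2 ≈ 985.50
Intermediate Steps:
Q = 0 (Q = √0 = 0)
J(f, S) = S/(-4 + f) (J(f, S) = (S + 0)/(f - 4) = S/(-4 + f))
(Z(0)*(J(g(0, 2), 1) - 4))*73 = -3*(1/(-4 + 2) - 4)*73 = -3*(1/(-2) - 4)*73 = -3*(1*(-½) - 4)*73 = -3*(-½ - 4)*73 = -3*(-9/2)*73 = (27/2)*73 = 1971/2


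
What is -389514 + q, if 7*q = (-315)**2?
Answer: -375339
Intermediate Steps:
q = 14175 (q = (1/7)*(-315)**2 = (1/7)*99225 = 14175)
-389514 + q = -389514 + 14175 = -375339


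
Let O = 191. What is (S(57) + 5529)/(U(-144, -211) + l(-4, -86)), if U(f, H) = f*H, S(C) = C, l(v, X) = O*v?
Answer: 2793/14810 ≈ 0.18859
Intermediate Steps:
l(v, X) = 191*v
U(f, H) = H*f
(S(57) + 5529)/(U(-144, -211) + l(-4, -86)) = (57 + 5529)/(-211*(-144) + 191*(-4)) = 5586/(30384 - 764) = 5586/29620 = 5586*(1/29620) = 2793/14810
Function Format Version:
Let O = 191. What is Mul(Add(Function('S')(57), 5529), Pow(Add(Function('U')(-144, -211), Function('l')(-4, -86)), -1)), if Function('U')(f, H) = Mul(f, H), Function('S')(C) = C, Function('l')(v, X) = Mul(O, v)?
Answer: Rational(2793, 14810) ≈ 0.18859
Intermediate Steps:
Function('l')(v, X) = Mul(191, v)
Function('U')(f, H) = Mul(H, f)
Mul(Add(Function('S')(57), 5529), Pow(Add(Function('U')(-144, -211), Function('l')(-4, -86)), -1)) = Mul(Add(57, 5529), Pow(Add(Mul(-211, -144), Mul(191, -4)), -1)) = Mul(5586, Pow(Add(30384, -764), -1)) = Mul(5586, Pow(29620, -1)) = Mul(5586, Rational(1, 29620)) = Rational(2793, 14810)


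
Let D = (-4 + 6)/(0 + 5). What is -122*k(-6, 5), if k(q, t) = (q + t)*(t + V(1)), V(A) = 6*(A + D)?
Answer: 8174/5 ≈ 1634.8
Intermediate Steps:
D = 2/5 ≈ 0.40000
V(A) = 12/5 + 6*A (V(A) = 6*(A + 2/5) = 6*(2/5 + A) = 12/5 + 6*A)
k(q, t) = (42/5 + t)*(q + t) (k(q, t) = (q + t)*(t + (12/5 + 6*1)) = (q + t)*(t + (12/5 + 6)) = (q + t)*(t + 42/5) = (q + t)*(42/5 + t) = (42/5 + t)*(q + t))
-122*k(-6, 5) = -122*(5**2 + (42/5)*(-6) + (42/5)*5 - 6*5) = -122*(25 - 252/5 + 42 - 30) = -122*(-67/5) = 8174/5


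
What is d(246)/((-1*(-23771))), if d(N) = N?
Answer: 246/23771 ≈ 0.010349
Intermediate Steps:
d(246)/((-1*(-23771))) = 246/((-1*(-23771))) = 246/23771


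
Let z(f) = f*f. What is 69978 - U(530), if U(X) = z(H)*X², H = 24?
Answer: -161728422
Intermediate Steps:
z(f) = f²
U(X) = 576*X² (U(X) = 24²*X² = 576*X²)
69978 - U(530) = 69978 - 576*530² = 69978 - 576*280900 = 69978 - 1*161798400 = 69978 - 161798400 = -161728422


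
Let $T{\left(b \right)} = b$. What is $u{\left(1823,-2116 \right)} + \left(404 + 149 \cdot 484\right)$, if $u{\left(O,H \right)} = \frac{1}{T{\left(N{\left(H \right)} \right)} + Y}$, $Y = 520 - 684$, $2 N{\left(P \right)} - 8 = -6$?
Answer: $\frac{11820759}{163} \approx 72520.0$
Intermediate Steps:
$N{\left(P \right)} = 1$ ($N{\left(P \right)} = 4 + \frac{1}{2} \left(-6\right) = 4 - 3 = 1$)
$Y = -164$
$u{\left(O,H \right)} = - \frac{1}{163}$ ($u{\left(O,H \right)} = \frac{1}{1 - 164} = \frac{1}{-163} = - \frac{1}{163}$)
$u{\left(1823,-2116 \right)} + \left(404 + 149 \cdot 484\right) = - \frac{1}{163} + \left(404 + 149 \cdot 484\right) = - \frac{1}{163} + \left(404 + 72116\right) = - \frac{1}{163} + 72520 = \frac{11820759}{163}$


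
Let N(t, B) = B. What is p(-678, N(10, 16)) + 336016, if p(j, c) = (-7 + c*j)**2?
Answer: 118167041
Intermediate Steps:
p(-678, N(10, 16)) + 336016 = (-7 + 16*(-678))**2 + 336016 = (-7 - 10848)**2 + 336016 = (-10855)**2 + 336016 = 117831025 + 336016 = 118167041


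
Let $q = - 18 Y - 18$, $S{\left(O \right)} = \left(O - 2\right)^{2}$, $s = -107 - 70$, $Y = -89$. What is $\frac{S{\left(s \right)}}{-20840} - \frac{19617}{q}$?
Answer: $- \frac{19148801}{1375440} \approx -13.922$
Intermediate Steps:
$s = -177$
$S{\left(O \right)} = \left(-2 + O\right)^{2}$
$q = 1584$ ($q = \left(-18\right) \left(-89\right) - 18 = 1602 - 18 = 1584$)
$\frac{S{\left(s \right)}}{-20840} - \frac{19617}{q} = \frac{\left(-2 - 177\right)^{2}}{-20840} - \frac{19617}{1584} = \left(-179\right)^{2} \left(- \frac{1}{20840}\right) - \frac{6539}{528} = 32041 \left(- \frac{1}{20840}\right) - \frac{6539}{528} = - \frac{32041}{20840} - \frac{6539}{528} = - \frac{19148801}{1375440}$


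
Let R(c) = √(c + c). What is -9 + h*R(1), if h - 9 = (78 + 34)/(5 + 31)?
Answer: -9 + 109*√2/9 ≈ 8.1277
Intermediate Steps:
R(c) = √2*√c (R(c) = √(2*c) = √2*√c)
h = 109/9 (h = 9 + (78 + 34)/(5 + 31) = 9 + 112/36 = 9 + 112*(1/36) = 9 + 28/9 = 109/9 ≈ 12.111)
-9 + h*R(1) = -9 + 109*(√2*√1)/9 = -9 + 109*(√2*1)/9 = -9 + 109*√2/9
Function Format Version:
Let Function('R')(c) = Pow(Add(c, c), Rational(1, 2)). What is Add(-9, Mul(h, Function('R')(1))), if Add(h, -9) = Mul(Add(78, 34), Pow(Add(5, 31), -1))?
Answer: Add(-9, Mul(Rational(109, 9), Pow(2, Rational(1, 2)))) ≈ 8.1277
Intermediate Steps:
Function('R')(c) = Mul(Pow(2, Rational(1, 2)), Pow(c, Rational(1, 2))) (Function('R')(c) = Pow(Mul(2, c), Rational(1, 2)) = Mul(Pow(2, Rational(1, 2)), Pow(c, Rational(1, 2))))
h = Rational(109, 9) (h = Add(9, Mul(Add(78, 34), Pow(Add(5, 31), -1))) = Add(9, Mul(112, Pow(36, -1))) = Add(9, Mul(112, Rational(1, 36))) = Add(9, Rational(28, 9)) = Rational(109, 9) ≈ 12.111)
Add(-9, Mul(h, Function('R')(1))) = Add(-9, Mul(Rational(109, 9), Mul(Pow(2, Rational(1, 2)), Pow(1, Rational(1, 2))))) = Add(-9, Mul(Rational(109, 9), Mul(Pow(2, Rational(1, 2)), 1))) = Add(-9, Mul(Rational(109, 9), Pow(2, Rational(1, 2))))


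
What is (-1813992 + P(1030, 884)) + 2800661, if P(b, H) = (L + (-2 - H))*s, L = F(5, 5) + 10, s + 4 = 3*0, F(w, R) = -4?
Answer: 990189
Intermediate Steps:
s = -4 (s = -4 + 3*0 = -4 + 0 = -4)
L = 6 (L = -4 + 10 = 6)
P(b, H) = -16 + 4*H (P(b, H) = (6 + (-2 - H))*(-4) = (4 - H)*(-4) = -16 + 4*H)
(-1813992 + P(1030, 884)) + 2800661 = (-1813992 + (-16 + 4*884)) + 2800661 = (-1813992 + (-16 + 3536)) + 2800661 = (-1813992 + 3520) + 2800661 = -1810472 + 2800661 = 990189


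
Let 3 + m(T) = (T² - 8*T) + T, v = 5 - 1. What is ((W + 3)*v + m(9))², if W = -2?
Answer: 361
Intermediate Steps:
v = 4
m(T) = -3 + T² - 7*T (m(T) = -3 + ((T² - 8*T) + T) = -3 + (T² - 7*T) = -3 + T² - 7*T)
((W + 3)*v + m(9))² = ((-2 + 3)*4 + (-3 + 9² - 7*9))² = (1*4 + (-3 + 81 - 63))² = (4 + 15)² = 19² = 361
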